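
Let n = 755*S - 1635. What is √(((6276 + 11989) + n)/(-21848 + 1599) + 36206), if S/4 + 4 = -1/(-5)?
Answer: 2*√3711288051215/20249 ≈ 190.28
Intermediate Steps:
S = -76/5 (S = -16 + 4*(-1/(-5)) = -16 + 4*(-1*(-⅕)) = -16 + 4*(⅕) = -16 + ⅘ = -76/5 ≈ -15.200)
n = -13111 (n = 755*(-76/5) - 1635 = -11476 - 1635 = -13111)
√(((6276 + 11989) + n)/(-21848 + 1599) + 36206) = √(((6276 + 11989) - 13111)/(-21848 + 1599) + 36206) = √((18265 - 13111)/(-20249) + 36206) = √(5154*(-1/20249) + 36206) = √(-5154/20249 + 36206) = √(733130140/20249) = 2*√3711288051215/20249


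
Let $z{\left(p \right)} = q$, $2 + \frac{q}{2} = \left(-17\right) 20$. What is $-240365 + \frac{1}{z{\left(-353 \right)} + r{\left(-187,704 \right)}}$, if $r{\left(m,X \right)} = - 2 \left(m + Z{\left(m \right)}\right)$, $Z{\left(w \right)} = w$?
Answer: $- \frac{15383359}{64} \approx -2.4037 \cdot 10^{5}$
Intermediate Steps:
$q = -684$ ($q = -4 + 2 \left(\left(-17\right) 20\right) = -4 + 2 \left(-340\right) = -4 - 680 = -684$)
$z{\left(p \right)} = -684$
$r{\left(m,X \right)} = - 4 m$ ($r{\left(m,X \right)} = - 2 \left(m + m\right) = - 2 \cdot 2 m = - 4 m$)
$-240365 + \frac{1}{z{\left(-353 \right)} + r{\left(-187,704 \right)}} = -240365 + \frac{1}{-684 - -748} = -240365 + \frac{1}{-684 + 748} = -240365 + \frac{1}{64} = - \frac{15383359}{64}$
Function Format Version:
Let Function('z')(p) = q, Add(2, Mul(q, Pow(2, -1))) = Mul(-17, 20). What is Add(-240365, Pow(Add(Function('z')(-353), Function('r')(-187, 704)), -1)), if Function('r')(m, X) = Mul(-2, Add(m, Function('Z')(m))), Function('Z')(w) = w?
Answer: Rational(-15383359, 64) ≈ -2.4037e+5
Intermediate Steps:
q = -684 (q = Add(-4, Mul(2, Mul(-17, 20))) = Add(-4, Mul(2, -340)) = Add(-4, -680) = -684)
Function('z')(p) = -684
Function('r')(m, X) = Mul(-4, m) (Function('r')(m, X) = Mul(-2, Add(m, m)) = Mul(-2, Mul(2, m)) = Mul(-4, m))
Add(-240365, Pow(Add(Function('z')(-353), Function('r')(-187, 704)), -1)) = Add(-240365, Pow(Add(-684, Mul(-4, -187)), -1)) = Add(-240365, Pow(Add(-684, 748), -1)) = Add(-240365, Pow(64, -1)) = Add(-240365, Rational(1, 64)) = Rational(-15383359, 64)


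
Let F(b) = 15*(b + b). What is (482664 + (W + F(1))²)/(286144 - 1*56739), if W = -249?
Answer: 106125/45881 ≈ 2.3130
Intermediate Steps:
F(b) = 30*b (F(b) = 15*(2*b) = 30*b)
(482664 + (W + F(1))²)/(286144 - 1*56739) = (482664 + (-249 + 30*1)²)/(286144 - 1*56739) = (482664 + (-249 + 30)²)/(286144 - 56739) = (482664 + (-219)²)/229405 = (482664 + 47961)*(1/229405) = 530625*(1/229405) = 106125/45881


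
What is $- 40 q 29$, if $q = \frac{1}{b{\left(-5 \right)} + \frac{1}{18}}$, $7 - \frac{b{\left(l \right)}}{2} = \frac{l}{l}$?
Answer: $- \frac{20880}{217} \approx -96.221$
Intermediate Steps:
$b{\left(l \right)} = 12$ ($b{\left(l \right)} = 14 - 2 \frac{l}{l} = 14 - 2 = 12$)
$q = \frac{18}{217}$ ($q = \frac{1}{12 + \frac{1}{18}} = \frac{1}{\frac{217}{18}} = \frac{18}{217} \approx 0.082949$)
$- 40 q 29 = \left(-40\right) \frac{18}{217} \cdot 29 = \left(- \frac{720}{217}\right) 29 = - \frac{20880}{217}$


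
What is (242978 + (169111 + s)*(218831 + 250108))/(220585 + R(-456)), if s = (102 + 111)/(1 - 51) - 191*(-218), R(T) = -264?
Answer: 4941333530443/11016050 ≈ 4.4856e+5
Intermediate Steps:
s = 2081687/50 (s = 213/(-50) + 41638 = 213*(-1/50) + 41638 = -213/50 + 41638 = 2081687/50 ≈ 41634.)
(242978 + (169111 + s)*(218831 + 250108))/(220585 + R(-456)) = (242978 + (169111 + 2081687/50)*(218831 + 250108))/(220585 - 264) = (242978 + (10537237/50)*468939)/220321 = (242978 + 4941321381543/50)*(1/220321) = (4941333530443/50)*(1/220321) = 4941333530443/11016050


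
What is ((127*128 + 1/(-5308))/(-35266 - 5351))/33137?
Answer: -86286847/7144172707932 ≈ -1.2078e-5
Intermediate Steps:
((127*128 + 1/(-5308))/(-35266 - 5351))/33137 = ((16256 - 1/5308)/(-40617))*(1/33137) = ((86286847/5308)*(-1/40617))*(1/33137) = -86286847/215595036*1/33137 = -86286847/7144172707932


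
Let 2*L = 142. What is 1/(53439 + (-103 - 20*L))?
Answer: 1/51916 ≈ 1.9262e-5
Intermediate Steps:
L = 71 (L = (1/2)*142 = 71)
1/(53439 + (-103 - 20*L)) = 1/(53439 + (-103 - 20*71)) = 1/(53439 + (-103 - 1420)) = 1/(53439 - 1523) = 1/51916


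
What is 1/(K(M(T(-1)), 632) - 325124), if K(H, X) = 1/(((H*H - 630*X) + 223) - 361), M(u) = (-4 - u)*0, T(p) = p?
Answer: -398298/129496238953 ≈ -3.0758e-6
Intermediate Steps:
M(u) = 0
K(H, X) = 1/(-138 + H² - 630*X) (K(H, X) = 1/(((H² - 630*X) + 223) - 361) = 1/((223 + H² - 630*X) - 361) = 1/(-138 + H² - 630*X))
1/(K(M(T(-1)), 632) - 325124) = 1/(1/(-138 + 0² - 630*632) - 325124) = 1/(1/(-138 + 0 - 398160) - 325124) = 1/(1/(-398298) - 325124) = 1/(-1/398298 - 325124) = 1/(-129496238953/398298) = -398298/129496238953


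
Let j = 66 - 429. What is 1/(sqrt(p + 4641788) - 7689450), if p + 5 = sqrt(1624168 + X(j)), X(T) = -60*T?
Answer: -1/(7689450 - sqrt(4641783 + 2*sqrt(411487))) ≈ -1.3008e-7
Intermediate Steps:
j = -363
p = -5 + 2*sqrt(411487) (p = -5 + sqrt(1624168 - 60*(-363)) = -5 + sqrt(1624168 + 21780) = -5 + sqrt(1645948) = -5 + 2*sqrt(411487) ≈ 1277.9)
1/(sqrt(p + 4641788) - 7689450) = 1/(sqrt((-5 + 2*sqrt(411487)) + 4641788) - 7689450) = 1/(sqrt(4641783 + 2*sqrt(411487)) - 7689450) = 1/(-7689450 + sqrt(4641783 + 2*sqrt(411487)))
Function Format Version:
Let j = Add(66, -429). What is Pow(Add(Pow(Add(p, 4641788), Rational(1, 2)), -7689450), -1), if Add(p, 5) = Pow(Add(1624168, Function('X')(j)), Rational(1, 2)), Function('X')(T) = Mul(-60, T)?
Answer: Mul(-1, Pow(Add(7689450, Mul(-1, Pow(Add(4641783, Mul(2, Pow(411487, Rational(1, 2)))), Rational(1, 2)))), -1)) ≈ -1.3008e-7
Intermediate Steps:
j = -363
p = Add(-5, Mul(2, Pow(411487, Rational(1, 2)))) (p = Add(-5, Pow(Add(1624168, Mul(-60, -363)), Rational(1, 2))) = Add(-5, Pow(Add(1624168, 21780), Rational(1, 2))) = Add(-5, Pow(1645948, Rational(1, 2))) = Add(-5, Mul(2, Pow(411487, Rational(1, 2)))) ≈ 1277.9)
Pow(Add(Pow(Add(p, 4641788), Rational(1, 2)), -7689450), -1) = Pow(Add(Pow(Add(Add(-5, Mul(2, Pow(411487, Rational(1, 2)))), 4641788), Rational(1, 2)), -7689450), -1) = Pow(Add(Pow(Add(4641783, Mul(2, Pow(411487, Rational(1, 2)))), Rational(1, 2)), -7689450), -1) = Pow(Add(-7689450, Pow(Add(4641783, Mul(2, Pow(411487, Rational(1, 2)))), Rational(1, 2))), -1)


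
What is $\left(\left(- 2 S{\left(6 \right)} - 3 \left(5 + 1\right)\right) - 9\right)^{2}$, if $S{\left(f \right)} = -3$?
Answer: $441$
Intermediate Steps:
$\left(\left(- 2 S{\left(6 \right)} - 3 \left(5 + 1\right)\right) - 9\right)^{2} = \left(\left(\left(-2\right) \left(-3\right) - 3 \left(5 + 1\right)\right) - 9\right)^{2} = \left(\left(6 - 18\right) - 9\right)^{2} = \left(-12 - 9\right)^{2} = \left(-21\right)^{2} = 441$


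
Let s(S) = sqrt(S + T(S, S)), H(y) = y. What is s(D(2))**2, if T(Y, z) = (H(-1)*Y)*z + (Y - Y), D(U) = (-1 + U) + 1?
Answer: -2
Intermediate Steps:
D(U) = U
T(Y, z) = -Y*z (T(Y, z) = (-Y)*z + (Y - Y) = -Y*z + 0 = -Y*z)
s(S) = sqrt(S - S**2) (s(S) = sqrt(S - S*S) = sqrt(S - S**2))
s(D(2))**2 = (sqrt(2*(1 - 1*2)))**2 = (sqrt(2*(1 - 2)))**2 = (sqrt(2*(-1)))**2 = (sqrt(-2))**2 = (I*sqrt(2))**2 = -2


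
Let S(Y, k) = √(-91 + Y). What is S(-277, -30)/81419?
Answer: 4*I*√23/81419 ≈ 0.00023561*I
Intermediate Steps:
S(-277, -30)/81419 = √(-91 - 277)/81419 = √(-368)*(1/81419) = (4*I*√23)*(1/81419) = 4*I*√23/81419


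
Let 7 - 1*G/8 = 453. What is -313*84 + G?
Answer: -29860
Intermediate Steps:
G = -3568 (G = 56 - 8*453 = 56 - 3624 = -3568)
-313*84 + G = -313*84 - 3568 = -26292 - 3568 = -29860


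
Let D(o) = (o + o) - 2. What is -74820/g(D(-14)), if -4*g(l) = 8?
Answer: 37410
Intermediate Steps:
D(o) = -2 + 2*o (D(o) = 2*o - 2 = -2 + 2*o)
g(l) = -2 (g(l) = -¼*8 = -2)
-74820/g(D(-14)) = -74820/(-2) = -74820*(-½) = 37410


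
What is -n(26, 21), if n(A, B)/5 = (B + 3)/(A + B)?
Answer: -120/47 ≈ -2.5532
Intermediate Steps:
n(A, B) = 5*(3 + B)/(A + B) (n(A, B) = 5*((B + 3)/(A + B)) = 5*((3 + B)/(A + B)) = 5*(3 + B)/(A + B))
-n(26, 21) = -5*(3 + 21)/(26 + 21) = -5*24/47 = -1*120/47 = -120/47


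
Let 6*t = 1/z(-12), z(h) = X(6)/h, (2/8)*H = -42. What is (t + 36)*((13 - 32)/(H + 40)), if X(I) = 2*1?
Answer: 665/128 ≈ 5.1953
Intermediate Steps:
H = -168 (H = 4*(-42) = -168)
X(I) = 2
z(h) = 2/h
t = -1 (t = 1/(6*((2/(-12)))) = 1/(6*((2*(-1/12)))) = 1/(6*(-⅙)) = (⅙)*(-6) = -1)
(t + 36)*((13 - 32)/(H + 40)) = (-1 + 36)*((13 - 32)/(-168 + 40)) = 35*(-19/(-128)) = 35*(-19*(-1/128)) = 35*(19/128) = 665/128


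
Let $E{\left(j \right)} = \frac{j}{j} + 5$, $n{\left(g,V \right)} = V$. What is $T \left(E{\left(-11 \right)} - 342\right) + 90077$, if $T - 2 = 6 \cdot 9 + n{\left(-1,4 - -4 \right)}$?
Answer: $68573$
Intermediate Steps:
$E{\left(j \right)} = 6$ ($E{\left(j \right)} = 1 + 5 = 6$)
$T = 64$ ($T = 2 + \left(6 \cdot 9 + \left(4 - -4\right)\right) = 2 + \left(54 + \left(4 + 4\right)\right) = 2 + \left(54 + 8\right) = 2 + 62 = 64$)
$T \left(E{\left(-11 \right)} - 342\right) + 90077 = 64 \left(6 - 342\right) + 90077 = 64 \left(-336\right) + 90077 = -21504 + 90077 = 68573$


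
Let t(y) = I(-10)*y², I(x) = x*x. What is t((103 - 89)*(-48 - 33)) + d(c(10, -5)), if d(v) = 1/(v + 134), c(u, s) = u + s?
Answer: 17874788401/139 ≈ 1.2860e+8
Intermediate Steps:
I(x) = x²
c(u, s) = s + u
t(y) = 100*y² (t(y) = (-10)²*y² = 100*y²)
d(v) = 1/(134 + v)
t((103 - 89)*(-48 - 33)) + d(c(10, -5)) = 100*((103 - 89)*(-48 - 33))² + 1/(134 + (-5 + 10)) = 100*(14*(-81))² + 1/(134 + 5) = 100*(-1134)² + 1/139 = 100*1285956 + 1/139 = 128595600 + 1/139 = 17874788401/139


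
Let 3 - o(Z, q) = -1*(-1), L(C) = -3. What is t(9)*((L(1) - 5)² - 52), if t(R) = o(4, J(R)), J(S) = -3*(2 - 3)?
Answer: 24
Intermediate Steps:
J(S) = 3 (J(S) = -3*(-1) = 3)
o(Z, q) = 2 (o(Z, q) = 3 - (-1)*(-1) = 3 - 1*1 = 3 - 1 = 2)
t(R) = 2
t(9)*((L(1) - 5)² - 52) = 2*((-3 - 5)² - 52) = 2*((-8)² - 52) = 2*(64 - 52) = 2*12 = 24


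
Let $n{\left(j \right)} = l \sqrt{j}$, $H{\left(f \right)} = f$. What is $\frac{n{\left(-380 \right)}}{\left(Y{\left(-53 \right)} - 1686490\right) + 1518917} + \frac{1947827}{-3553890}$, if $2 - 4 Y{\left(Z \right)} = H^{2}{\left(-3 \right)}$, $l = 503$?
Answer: $- \frac{1947827}{3553890} - \frac{4024 i \sqrt{95}}{670299} \approx -0.54808 - 0.058513 i$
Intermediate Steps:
$Y{\left(Z \right)} = - \frac{7}{4}$ ($Y{\left(Z \right)} = \frac{1}{2} - \frac{\left(-3\right)^{2}}{4} = \frac{1}{2} - \frac{9}{4} = - \frac{7}{4}$)
$n{\left(j \right)} = 503 \sqrt{j}$
$\frac{n{\left(-380 \right)}}{\left(Y{\left(-53 \right)} - 1686490\right) + 1518917} + \frac{1947827}{-3553890} = \frac{503 \sqrt{-380}}{\left(- \frac{7}{4} - 1686490\right) + 1518917} + \frac{1947827}{-3553890} = \frac{503 \cdot 2 i \sqrt{95}}{- \frac{6745967}{4} + 1518917} + 1947827 \left(- \frac{1}{3553890}\right) = \frac{1006 i \sqrt{95}}{- \frac{670299}{4}} - \frac{1947827}{3553890} = 1006 i \sqrt{95} \left(- \frac{4}{670299}\right) - \frac{1947827}{3553890} = - \frac{4024 i \sqrt{95}}{670299} - \frac{1947827}{3553890} = - \frac{1947827}{3553890} - \frac{4024 i \sqrt{95}}{670299}$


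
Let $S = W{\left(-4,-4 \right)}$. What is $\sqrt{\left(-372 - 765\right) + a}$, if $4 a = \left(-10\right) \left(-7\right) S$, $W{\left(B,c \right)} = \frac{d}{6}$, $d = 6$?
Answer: $\frac{i \sqrt{4478}}{2} \approx 33.459 i$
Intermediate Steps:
$W{\left(B,c \right)} = 1$ ($W{\left(B,c \right)} = \frac{6}{6} = 6 \cdot \frac{1}{6} = 1$)
$S = 1$
$a = \frac{35}{2}$ ($a = \frac{\left(-10\right) \left(-7\right) 1}{4} = \frac{70 \cdot 1}{4} = \frac{1}{4} \cdot 70 = \frac{35}{2} \approx 17.5$)
$\sqrt{\left(-372 - 765\right) + a} = \sqrt{\left(-372 - 765\right) + \frac{35}{2}} = \sqrt{-1137 + \frac{35}{2}} = \sqrt{- \frac{2239}{2}} = \frac{i \sqrt{4478}}{2}$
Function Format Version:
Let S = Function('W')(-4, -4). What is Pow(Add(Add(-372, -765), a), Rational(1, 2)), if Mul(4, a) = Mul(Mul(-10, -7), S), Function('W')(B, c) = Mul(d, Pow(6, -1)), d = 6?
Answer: Mul(Rational(1, 2), I, Pow(4478, Rational(1, 2))) ≈ Mul(33.459, I)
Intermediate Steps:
Function('W')(B, c) = 1 (Function('W')(B, c) = Mul(6, Pow(6, -1)) = Mul(6, Rational(1, 6)) = 1)
S = 1
a = Rational(35, 2) (a = Mul(Rational(1, 4), Mul(Mul(-10, -7), 1)) = Mul(Rational(1, 4), Mul(70, 1)) = Mul(Rational(1, 4), 70) = Rational(35, 2) ≈ 17.500)
Pow(Add(Add(-372, -765), a), Rational(1, 2)) = Pow(Add(Add(-372, -765), Rational(35, 2)), Rational(1, 2)) = Pow(Add(-1137, Rational(35, 2)), Rational(1, 2)) = Pow(Rational(-2239, 2), Rational(1, 2)) = Mul(Rational(1, 2), I, Pow(4478, Rational(1, 2)))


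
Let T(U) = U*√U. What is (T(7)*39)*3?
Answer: 819*√7 ≈ 2166.9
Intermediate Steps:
T(U) = U^(3/2)
(T(7)*39)*3 = (7^(3/2)*39)*3 = ((7*√7)*39)*3 = (273*√7)*3 = 819*√7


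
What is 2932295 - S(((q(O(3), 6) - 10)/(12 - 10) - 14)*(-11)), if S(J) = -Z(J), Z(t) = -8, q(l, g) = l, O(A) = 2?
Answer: 2932287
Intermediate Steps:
S(J) = 8 (S(J) = -1*(-8) = 8)
2932295 - S(((q(O(3), 6) - 10)/(12 - 10) - 14)*(-11)) = 2932295 - 1*8 = 2932295 - 8 = 2932287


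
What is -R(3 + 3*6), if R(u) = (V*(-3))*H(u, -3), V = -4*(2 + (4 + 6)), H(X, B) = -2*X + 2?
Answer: 5760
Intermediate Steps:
H(X, B) = 2 - 2*X
V = -48 (V = -4*(2 + 10) = -4*12 = -48)
R(u) = 288 - 288*u (R(u) = (-48*(-3))*(2 - 2*u) = 144*(2 - 2*u) = 288 - 288*u)
-R(3 + 3*6) = -(288 - 288*(3 + 3*6)) = -(288 - 288*(3 + 18)) = -(288 - 288*21) = -(288 - 6048) = -1*(-5760) = 5760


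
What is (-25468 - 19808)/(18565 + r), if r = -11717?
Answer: -11319/1712 ≈ -6.6116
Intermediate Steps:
(-25468 - 19808)/(18565 + r) = (-25468 - 19808)/(18565 - 11717) = -45276/6848 = -45276*1/6848 = -11319/1712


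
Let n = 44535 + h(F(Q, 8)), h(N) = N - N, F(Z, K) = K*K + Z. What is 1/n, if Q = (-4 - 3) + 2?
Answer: 1/44535 ≈ 2.2454e-5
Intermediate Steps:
Q = -5 (Q = -7 + 2 = -5)
F(Z, K) = Z + K² (F(Z, K) = K² + Z = Z + K²)
h(N) = 0
n = 44535 (n = 44535 + 0 = 44535)
1/n = 1/44535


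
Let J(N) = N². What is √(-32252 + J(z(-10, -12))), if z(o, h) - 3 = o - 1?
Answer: 2*I*√8047 ≈ 179.41*I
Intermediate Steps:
z(o, h) = 2 + o (z(o, h) = 3 + (o - 1) = 3 + (-1 + o) = 2 + o)
√(-32252 + J(z(-10, -12))) = √(-32252 + (2 - 10)²) = √(-32252 + (-8)²) = √(-32252 + 64) = √(-32188) = 2*I*√8047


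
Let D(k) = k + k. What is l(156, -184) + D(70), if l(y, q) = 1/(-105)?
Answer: 14699/105 ≈ 139.99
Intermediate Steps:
D(k) = 2*k
l(y, q) = -1/105
l(156, -184) + D(70) = -1/105 + 2*70 = -1/105 + 140 = 14699/105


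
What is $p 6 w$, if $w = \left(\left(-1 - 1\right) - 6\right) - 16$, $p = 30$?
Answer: $-4320$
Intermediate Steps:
$w = -24$ ($w = \left(-2 - 6\right) - 16 = -8 - 16 = -24$)
$p 6 w = 30 \cdot 6 \left(-24\right) = 180 \left(-24\right) = -4320$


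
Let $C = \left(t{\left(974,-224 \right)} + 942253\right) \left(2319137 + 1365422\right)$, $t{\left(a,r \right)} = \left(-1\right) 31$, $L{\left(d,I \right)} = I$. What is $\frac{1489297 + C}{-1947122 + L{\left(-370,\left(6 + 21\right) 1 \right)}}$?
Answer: $- \frac{694334807879}{389419} \approx -1.783 \cdot 10^{6}$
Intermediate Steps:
$t{\left(a,r \right)} = -31$
$C = 3471672550098$ ($C = \left(-31 + 942253\right) \left(2319137 + 1365422\right) = 942222 \cdot 3684559 = 3471672550098$)
$\frac{1489297 + C}{-1947122 + L{\left(-370,\left(6 + 21\right) 1 \right)}} = \frac{1489297 + 3471672550098}{-1947122 + \left(6 + 21\right) 1} = \frac{3471674039395}{-1947122 + 27 \cdot 1} = \frac{3471674039395}{-1947122 + 27} = \frac{3471674039395}{-1947095} = 3471674039395 \left(- \frac{1}{1947095}\right) = - \frac{694334807879}{389419}$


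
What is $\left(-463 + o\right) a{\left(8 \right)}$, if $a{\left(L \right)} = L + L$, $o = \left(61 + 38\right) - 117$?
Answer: $-7696$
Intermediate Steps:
$o = -18$ ($o = 99 - 117 = -18$)
$a{\left(L \right)} = 2 L$
$\left(-463 + o\right) a{\left(8 \right)} = \left(-463 - 18\right) 2 \cdot 8 = \left(-481\right) 16 = -7696$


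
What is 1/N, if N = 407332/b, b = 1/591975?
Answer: 1/241130360700 ≈ 4.1471e-12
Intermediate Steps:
b = 1/591975 ≈ 1.6893e-6
N = 241130360700 (N = 407332/(1/591975) = 407332*591975 = 241130360700)
1/N = 1/241130360700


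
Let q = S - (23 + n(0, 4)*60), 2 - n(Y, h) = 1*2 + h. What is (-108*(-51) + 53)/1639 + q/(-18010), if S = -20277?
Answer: 13303195/2951839 ≈ 4.5067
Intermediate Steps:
n(Y, h) = -h (n(Y, h) = 2 - (1*2 + h) = 2 - (2 + h) = 2 + (-2 - h) = -h)
q = -20060 (q = -20277 - (23 - 1*4*60) = -20277 - (23 - 4*60) = -20277 - (23 - 240) = -20277 - 1*(-217) = -20277 + 217 = -20060)
(-108*(-51) + 53)/1639 + q/(-18010) = (-108*(-51) + 53)/1639 - 20060/(-18010) = (5508 + 53)*(1/1639) - 20060*(-1/18010) = 5561*(1/1639) + 2006/1801 = 5561/1639 + 2006/1801 = 13303195/2951839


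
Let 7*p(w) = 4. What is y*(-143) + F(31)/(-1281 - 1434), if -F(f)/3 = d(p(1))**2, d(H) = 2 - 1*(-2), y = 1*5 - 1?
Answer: -517644/905 ≈ -571.98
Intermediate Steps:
y = 4 (y = 5 - 1 = 4)
p(w) = 4/7 (p(w) = (1/7)*4 = 4/7)
d(H) = 4 (d(H) = 2 + 2 = 4)
F(f) = -48 (F(f) = -3*4**2 = -3*16 = -48)
y*(-143) + F(31)/(-1281 - 1434) = 4*(-143) - 48/(-1281 - 1434) = -572 - 48/(-2715) = -572 - 48*(-1/2715) = -572 + 16/905 = -517644/905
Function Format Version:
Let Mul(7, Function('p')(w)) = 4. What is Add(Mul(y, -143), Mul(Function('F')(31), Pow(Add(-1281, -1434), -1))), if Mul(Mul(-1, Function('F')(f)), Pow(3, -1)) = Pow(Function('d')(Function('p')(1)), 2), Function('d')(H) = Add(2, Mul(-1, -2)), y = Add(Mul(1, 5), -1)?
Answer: Rational(-517644, 905) ≈ -571.98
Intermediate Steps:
y = 4 (y = Add(5, -1) = 4)
Function('p')(w) = Rational(4, 7) (Function('p')(w) = Mul(Rational(1, 7), 4) = Rational(4, 7))
Function('d')(H) = 4 (Function('d')(H) = Add(2, 2) = 4)
Function('F')(f) = -48 (Function('F')(f) = Mul(-3, Pow(4, 2)) = Mul(-3, 16) = -48)
Add(Mul(y, -143), Mul(Function('F')(31), Pow(Add(-1281, -1434), -1))) = Add(Mul(4, -143), Mul(-48, Pow(Add(-1281, -1434), -1))) = Add(-572, Mul(-48, Pow(-2715, -1))) = Add(-572, Mul(-48, Rational(-1, 2715))) = Add(-572, Rational(16, 905)) = Rational(-517644, 905)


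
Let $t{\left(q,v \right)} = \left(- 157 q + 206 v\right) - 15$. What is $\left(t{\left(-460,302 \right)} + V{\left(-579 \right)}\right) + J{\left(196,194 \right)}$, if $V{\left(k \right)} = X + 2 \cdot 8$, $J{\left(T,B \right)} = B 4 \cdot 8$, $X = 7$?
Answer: $140648$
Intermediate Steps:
$t{\left(q,v \right)} = -15 - 157 q + 206 v$
$J{\left(T,B \right)} = 32 B$ ($J{\left(T,B \right)} = 4 B 8 = 32 B$)
$V{\left(k \right)} = 23$ ($V{\left(k \right)} = 7 + 2 \cdot 8 = 7 + 16 = 23$)
$\left(t{\left(-460,302 \right)} + V{\left(-579 \right)}\right) + J{\left(196,194 \right)} = \left(\left(-15 - -72220 + 206 \cdot 302\right) + 23\right) + 32 \cdot 194 = \left(\left(-15 + 72220 + 62212\right) + 23\right) + 6208 = \left(134417 + 23\right) + 6208 = 134440 + 6208 = 140648$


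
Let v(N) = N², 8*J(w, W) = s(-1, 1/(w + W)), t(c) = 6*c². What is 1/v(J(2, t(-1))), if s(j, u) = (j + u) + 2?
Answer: 4096/81 ≈ 50.568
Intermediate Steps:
s(j, u) = 2 + j + u
J(w, W) = ⅛ + 1/(8*(W + w)) (J(w, W) = (2 - 1 + 1/(w + W))/8 = (2 - 1 + 1/(W + w))/8 = (1 + 1/(W + w))/8 = ⅛ + 1/(8*(W + w)))
1/v(J(2, t(-1))) = 1/(((1 + 6*(-1)² + 2)/(8*(6*(-1)² + 2)))²) = 1/(((1 + 6*1 + 2)/(8*(6*1 + 2)))²) = 1/(((1 + 6 + 2)/(8*(6 + 2)))²) = 1/(((⅛)*9/8)²) = 1/(((⅛)*(⅛)*9)²) = 1/((9/64)²) = 1/(81/4096) = 4096/81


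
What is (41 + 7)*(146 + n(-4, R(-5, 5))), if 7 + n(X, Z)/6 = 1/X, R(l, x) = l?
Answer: 4920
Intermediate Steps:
n(X, Z) = -42 + 6/X
(41 + 7)*(146 + n(-4, R(-5, 5))) = (41 + 7)*(146 + (-42 + 6/(-4))) = 48*(146 + (-42 + 6*(-1/4))) = 48*(146 + (-42 - 3/2)) = 48*(146 - 87/2) = 48*(205/2) = 4920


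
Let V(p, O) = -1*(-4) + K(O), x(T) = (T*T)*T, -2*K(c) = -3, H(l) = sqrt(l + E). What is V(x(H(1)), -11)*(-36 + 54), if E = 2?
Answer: 99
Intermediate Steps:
H(l) = sqrt(2 + l) (H(l) = sqrt(l + 2) = sqrt(2 + l))
K(c) = 3/2 (K(c) = -1/2*(-3) = 3/2)
x(T) = T**3 (x(T) = T**2*T = T**3)
V(p, O) = 11/2 (V(p, O) = -1*(-4) + 3/2 = 4 + 3/2 = 11/2)
V(x(H(1)), -11)*(-36 + 54) = 11*(-36 + 54)/2 = (11/2)*18 = 99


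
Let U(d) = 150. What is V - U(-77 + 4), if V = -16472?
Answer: -16622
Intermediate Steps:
V - U(-77 + 4) = -16472 - 1*150 = -16472 - 150 = -16622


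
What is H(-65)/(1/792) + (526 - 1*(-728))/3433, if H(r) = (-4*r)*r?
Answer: -45950017146/3433 ≈ -1.3385e+7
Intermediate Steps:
H(r) = -4*r²
H(-65)/(1/792) + (526 - 1*(-728))/3433 = (-4*(-65)²)/(1/792) + (526 - 1*(-728))/3433 = (-4*4225)/(1/792) + (526 + 728)*(1/3433) = -16900*792 + 1254*(1/3433) = -13384800 + 1254/3433 = -45950017146/3433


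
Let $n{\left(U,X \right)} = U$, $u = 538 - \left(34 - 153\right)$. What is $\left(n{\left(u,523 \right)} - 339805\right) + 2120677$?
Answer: $1781529$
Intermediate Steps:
$u = 657$ ($u = 538 - -119 = 538 + 119 = 657$)
$\left(n{\left(u,523 \right)} - 339805\right) + 2120677 = \left(657 - 339805\right) + 2120677 = -339148 + 2120677 = 1781529$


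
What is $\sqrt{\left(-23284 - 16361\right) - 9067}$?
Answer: $2 i \sqrt{12178} \approx 220.71 i$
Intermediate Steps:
$\sqrt{\left(-23284 - 16361\right) - 9067} = \sqrt{-39645 - 9067} = \sqrt{-48712} = 2 i \sqrt{12178}$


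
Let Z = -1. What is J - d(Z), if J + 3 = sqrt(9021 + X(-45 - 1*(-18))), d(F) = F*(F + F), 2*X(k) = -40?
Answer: -5 + sqrt(9001) ≈ 89.874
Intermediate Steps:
X(k) = -20 (X(k) = (1/2)*(-40) = -20)
d(F) = 2*F**2 (d(F) = F*(2*F) = 2*F**2)
J = -3 + sqrt(9001) (J = -3 + sqrt(9021 - 20) = -3 + sqrt(9001) ≈ 91.874)
J - d(Z) = (-3 + sqrt(9001)) - 2*(-1)**2 = (-3 + sqrt(9001)) - 2 = -5 + sqrt(9001)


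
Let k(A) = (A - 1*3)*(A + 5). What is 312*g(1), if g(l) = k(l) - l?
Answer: -4056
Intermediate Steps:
k(A) = (-3 + A)*(5 + A) (k(A) = (A - 3)*(5 + A) = (-3 + A)*(5 + A))
g(l) = -15 + l + l² (g(l) = (-15 + l² + 2*l) - l = -15 + l + l²)
312*g(1) = 312*(-15 + 1 + 1²) = 312*(-15 + 1 + 1) = 312*(-13) = -4056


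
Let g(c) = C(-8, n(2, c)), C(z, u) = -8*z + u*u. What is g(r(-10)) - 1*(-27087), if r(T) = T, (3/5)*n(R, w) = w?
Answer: 246859/9 ≈ 27429.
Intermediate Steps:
n(R, w) = 5*w/3
C(z, u) = u² - 8*z (C(z, u) = -8*z + u² = u² - 8*z)
g(c) = 64 + 25*c²/9 (g(c) = (5*c/3)² - 8*(-8) = 25*c²/9 + 64 = 64 + 25*c²/9)
g(r(-10)) - 1*(-27087) = (64 + (25/9)*(-10)²) - 1*(-27087) = (64 + (25/9)*100) + 27087 = (64 + 2500/9) + 27087 = 3076/9 + 27087 = 246859/9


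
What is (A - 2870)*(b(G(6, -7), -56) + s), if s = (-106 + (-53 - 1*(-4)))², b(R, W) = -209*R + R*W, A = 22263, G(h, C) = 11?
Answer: 409386230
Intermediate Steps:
s = 24025 (s = (-106 + (-53 + 4))² = (-106 - 49)² = (-155)² = 24025)
(A - 2870)*(b(G(6, -7), -56) + s) = (22263 - 2870)*(11*(-209 - 56) + 24025) = 19393*(11*(-265) + 24025) = 19393*(-2915 + 24025) = 19393*21110 = 409386230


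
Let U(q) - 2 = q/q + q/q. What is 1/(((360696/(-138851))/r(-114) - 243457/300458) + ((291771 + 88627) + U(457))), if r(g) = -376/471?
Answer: 115340470978/43876027706827617 ≈ 2.6288e-6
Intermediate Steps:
U(q) = 4 (U(q) = 2 + (q/q + q/q) = 2 + (1 + 1) = 2 + 2 = 4)
r(g) = -376/471 (r(g) = -376*1/471 = -376/471)
1/(((360696/(-138851))/r(-114) - 243457/300458) + ((291771 + 88627) + U(457))) = 1/(((360696/(-138851))/(-376/471) - 243457/300458) + ((291771 + 88627) + 4)) = 1/(((360696*(-1/138851))*(-471/376) - 243457*1/300458) + (380398 + 4)) = 1/((-360696/138851*(-471/376) - 14321/17674) + 380402) = 1/((21235977/6525997 - 14321/17674) + 380402) = 1/(281865854461/115340470978 + 380402) = 1/(43876027706827617/115340470978) = 115340470978/43876027706827617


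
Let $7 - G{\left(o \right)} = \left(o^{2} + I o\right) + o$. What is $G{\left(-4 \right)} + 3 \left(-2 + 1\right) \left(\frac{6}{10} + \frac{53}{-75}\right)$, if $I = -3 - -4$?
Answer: $- \frac{17}{25} \approx -0.68$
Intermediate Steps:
$I = 1$ ($I = -3 + 4 = 1$)
$G{\left(o \right)} = 7 - o^{2} - 2 o$ ($G{\left(o \right)} = 7 - \left(\left(o^{2} + 1 o\right) + o\right) = 7 - \left(\left(o^{2} + o\right) + o\right) = 7 - \left(\left(o + o^{2}\right) + o\right) = 7 - \left(o^{2} + 2 o\right) = 7 - o^{2} - 2 o$)
$G{\left(-4 \right)} + 3 \left(-2 + 1\right) \left(\frac{6}{10} + \frac{53}{-75}\right) = \left(7 - \left(-4\right)^{2} - -8\right) + 3 \left(-2 + 1\right) \left(\frac{6}{10} + \frac{53}{-75}\right) = \left(7 - 16 + 8\right) + 3 \left(-1\right) \left(6 \cdot \frac{1}{10} + 53 \left(- \frac{1}{75}\right)\right) = \left(7 - 16 + 8\right) - 3 \left(\frac{3}{5} - \frac{53}{75}\right) = -1 - - \frac{8}{25} = -1 + \frac{8}{25} = - \frac{17}{25}$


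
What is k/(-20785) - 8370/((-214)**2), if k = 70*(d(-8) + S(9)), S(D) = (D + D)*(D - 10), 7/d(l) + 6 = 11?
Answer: -60377749/475934930 ≈ -0.12686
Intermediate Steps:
d(l) = 7/5 (d(l) = 7/(-6 + 11) = 7/5)
S(D) = 2*D*(-10 + D) (S(D) = (2*D)*(-10 + D) = 2*D*(-10 + D))
k = -1162 (k = 70*(7/5 + 2*9*(-10 + 9)) = 70*(7/5 + 2*9*(-1)) = 70*(7/5 - 18) = 70*(-83/5) = -1162)
k/(-20785) - 8370/((-214)**2) = -1162/(-20785) - 8370/((-214)**2) = -1162*(-1/20785) - 8370/45796 = 1162/20785 - 8370*1/45796 = 1162/20785 - 4185/22898 = -60377749/475934930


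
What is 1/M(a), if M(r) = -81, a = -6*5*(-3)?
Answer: -1/81 ≈ -0.012346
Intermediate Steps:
a = 90 (a = -30*(-3) = 90)
1/M(a) = 1/(-81) = -1/81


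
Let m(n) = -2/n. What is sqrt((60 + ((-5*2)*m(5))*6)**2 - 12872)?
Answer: 2*I*sqrt(1454) ≈ 76.263*I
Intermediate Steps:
sqrt((60 + ((-5*2)*m(5))*6)**2 - 12872) = sqrt((60 + ((-5*2)*(-2/5))*6)**2 - 12872) = sqrt((60 - (-20)/5*6)**2 - 12872) = sqrt((60 - 10*(-2/5)*6)**2 - 12872) = sqrt((60 + 4*6)**2 - 12872) = sqrt((60 + 24)**2 - 12872) = sqrt(84**2 - 12872) = sqrt(7056 - 12872) = sqrt(-5816) = 2*I*sqrt(1454)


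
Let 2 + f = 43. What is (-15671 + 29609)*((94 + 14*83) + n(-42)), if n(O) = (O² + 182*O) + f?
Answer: -63877854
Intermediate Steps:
f = 41 (f = -2 + 43 = 41)
n(O) = 41 + O² + 182*O (n(O) = (O² + 182*O) + 41 = 41 + O² + 182*O)
(-15671 + 29609)*((94 + 14*83) + n(-42)) = (-15671 + 29609)*((94 + 14*83) + (41 + (-42)² + 182*(-42))) = 13938*((94 + 1162) + (41 + 1764 - 7644)) = 13938*(1256 - 5839) = 13938*(-4583) = -63877854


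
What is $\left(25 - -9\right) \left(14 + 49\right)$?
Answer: $2142$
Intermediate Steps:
$\left(25 - -9\right) \left(14 + 49\right) = \left(25 + 9\right) 63 = 34 \cdot 63 = 2142$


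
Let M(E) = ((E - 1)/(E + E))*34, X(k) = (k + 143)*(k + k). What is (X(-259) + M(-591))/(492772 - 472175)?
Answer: 35522072/12172827 ≈ 2.9181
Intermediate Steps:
X(k) = 2*k*(143 + k) (X(k) = (143 + k)*(2*k) = 2*k*(143 + k))
M(E) = 17*(-1 + E)/E (M(E) = ((-1 + E)/((2*E)))*34 = ((-1 + E)*(1/(2*E)))*34 = ((-1 + E)/(2*E))*34 = 17*(-1 + E)/E)
(X(-259) + M(-591))/(492772 - 472175) = (2*(-259)*(143 - 259) + (17 - 17/(-591)))/(492772 - 472175) = (2*(-259)*(-116) + (17 - 17*(-1/591)))/20597 = (60088 + (17 + 17/591))*(1/20597) = (60088 + 10064/591)*(1/20597) = (35522072/591)*(1/20597) = 35522072/12172827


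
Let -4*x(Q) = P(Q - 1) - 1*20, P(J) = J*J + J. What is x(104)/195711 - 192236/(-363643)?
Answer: 12216894019/23722978391 ≈ 0.51498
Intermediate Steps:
P(J) = J + J² (P(J) = J² + J = J + J²)
x(Q) = 5 - Q*(-1 + Q)/4 (x(Q) = -((Q - 1)*(1 + (Q - 1)) - 1*20)/4 = -((-1 + Q)*(1 + (-1 + Q)) - 20)/4 = -((-1 + Q)*Q - 20)/4 = -(Q*(-1 + Q) - 20)/4 = -(-20 + Q*(-1 + Q))/4 = 5 - Q*(-1 + Q)/4)
x(104)/195711 - 192236/(-363643) = (5 - ¼*104*(-1 + 104))/195711 - 192236/(-363643) = (5 - ¼*104*103)*(1/195711) - 192236*(-1/363643) = (5 - 2678)*(1/195711) + 192236/363643 = -2673*1/195711 + 192236/363643 = -891/65237 + 192236/363643 = 12216894019/23722978391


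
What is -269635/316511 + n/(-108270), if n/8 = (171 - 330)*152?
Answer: 5333686889/5711440995 ≈ 0.93386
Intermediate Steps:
n = -193344 (n = 8*((171 - 330)*152) = 8*(-159*152) = 8*(-24168) = -193344)
-269635/316511 + n/(-108270) = -269635/316511 - 193344/(-108270) = -269635*1/316511 - 193344*(-1/108270) = -269635/316511 + 32224/18045 = 5333686889/5711440995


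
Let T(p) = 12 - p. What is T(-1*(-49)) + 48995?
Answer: 48958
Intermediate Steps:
T(-1*(-49)) + 48995 = (12 - (-1)*(-49)) + 48995 = (12 - 1*49) + 48995 = (12 - 49) + 48995 = -37 + 48995 = 48958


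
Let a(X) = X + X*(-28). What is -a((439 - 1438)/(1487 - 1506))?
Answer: 26973/19 ≈ 1419.6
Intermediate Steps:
a(X) = -27*X (a(X) = X - 28*X = -27*X)
-a((439 - 1438)/(1487 - 1506)) = -(-27)*(439 - 1438)/(1487 - 1506) = -(-27)*(-999/(-19)) = -(-27)*(-999*(-1/19)) = -(-27)*999/19 = -1*(-26973/19) = 26973/19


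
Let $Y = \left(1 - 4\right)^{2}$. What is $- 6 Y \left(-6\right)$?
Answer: $324$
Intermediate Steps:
$Y = 9$ ($Y = \left(-3\right)^{2} = 9$)
$- 6 Y \left(-6\right) = \left(-6\right) 9 \left(-6\right) = \left(-54\right) \left(-6\right) = 324$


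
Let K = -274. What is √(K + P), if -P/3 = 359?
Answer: I*√1351 ≈ 36.756*I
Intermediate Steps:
P = -1077 (P = -3*359 = -1077)
√(K + P) = √(-274 - 1077) = √(-1351) = I*√1351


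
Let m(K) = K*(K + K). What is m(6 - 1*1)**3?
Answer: 125000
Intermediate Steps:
m(K) = 2*K**2 (m(K) = K*(2*K) = 2*K**2)
m(6 - 1*1)**3 = (2*(6 - 1*1)**2)**3 = (2*(6 - 1)**2)**3 = (2*5**2)**3 = (2*25)**3 = 50**3 = 125000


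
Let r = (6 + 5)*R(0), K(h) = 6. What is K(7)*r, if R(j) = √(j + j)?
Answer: 0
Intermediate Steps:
R(j) = √2*√j (R(j) = √(2*j) = √2*√j)
r = 0 (r = (6 + 5)*(√2*√0) = 11*(√2*0) = 11*0 = 0)
K(7)*r = 6*0 = 0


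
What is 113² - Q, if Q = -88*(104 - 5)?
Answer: 21481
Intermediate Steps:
Q = -8712 (Q = -88*99 = -8712)
113² - Q = 113² - 1*(-8712) = 12769 + 8712 = 21481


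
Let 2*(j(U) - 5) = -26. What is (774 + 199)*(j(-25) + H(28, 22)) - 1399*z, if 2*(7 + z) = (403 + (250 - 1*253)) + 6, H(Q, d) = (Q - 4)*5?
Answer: -165228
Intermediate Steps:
j(U) = -8 (j(U) = 5 + (½)*(-26) = 5 - 13 = -8)
H(Q, d) = -20 + 5*Q (H(Q, d) = (-4 + Q)*5 = -20 + 5*Q)
z = 196 (z = -7 + ((403 + (250 - 1*253)) + 6)/2 = -7 + ((403 + (250 - 253)) + 6)/2 = -7 + ((403 - 3) + 6)/2 = -7 + (400 + 6)/2 = -7 + (½)*406 = -7 + 203 = 196)
(774 + 199)*(j(-25) + H(28, 22)) - 1399*z = (774 + 199)*(-8 + (-20 + 5*28)) - 1399*196 = 973*(-8 + (-20 + 140)) - 274204 = 973*(-8 + 120) - 274204 = 973*112 - 274204 = 108976 - 274204 = -165228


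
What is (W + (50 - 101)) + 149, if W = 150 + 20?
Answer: 268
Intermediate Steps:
W = 170
(W + (50 - 101)) + 149 = (170 + (50 - 101)) + 149 = (170 - 51) + 149 = 119 + 149 = 268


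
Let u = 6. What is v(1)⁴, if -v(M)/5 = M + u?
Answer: 1500625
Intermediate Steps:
v(M) = -30 - 5*M (v(M) = -5*(M + 6) = -5*(6 + M) = -30 - 5*M)
v(1)⁴ = (-30 - 5*1)⁴ = (-30 - 5)⁴ = (-35)⁴ = 1500625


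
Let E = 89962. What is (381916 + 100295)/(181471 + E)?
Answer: 482211/271433 ≈ 1.7765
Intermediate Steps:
(381916 + 100295)/(181471 + E) = (381916 + 100295)/(181471 + 89962) = 482211/271433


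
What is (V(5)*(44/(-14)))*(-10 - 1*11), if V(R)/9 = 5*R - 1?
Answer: 14256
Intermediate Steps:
V(R) = -9 + 45*R (V(R) = 9*(5*R - 1) = 9*(-1 + 5*R) = -9 + 45*R)
(V(5)*(44/(-14)))*(-10 - 1*11) = ((-9 + 45*5)*(44/(-14)))*(-10 - 1*11) = ((-9 + 225)*(44*(-1/14)))*(-10 - 11) = (216*(-22/7))*(-21) = -4752/7*(-21) = 14256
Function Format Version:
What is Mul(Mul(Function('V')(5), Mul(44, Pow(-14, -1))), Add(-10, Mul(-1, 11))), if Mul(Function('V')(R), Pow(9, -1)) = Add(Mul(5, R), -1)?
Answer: 14256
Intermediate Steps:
Function('V')(R) = Add(-9, Mul(45, R)) (Function('V')(R) = Mul(9, Add(Mul(5, R), -1)) = Mul(9, Add(-1, Mul(5, R))) = Add(-9, Mul(45, R)))
Mul(Mul(Function('V')(5), Mul(44, Pow(-14, -1))), Add(-10, Mul(-1, 11))) = Mul(Mul(Add(-9, Mul(45, 5)), Mul(44, Pow(-14, -1))), Add(-10, Mul(-1, 11))) = Mul(Mul(Add(-9, 225), Mul(44, Rational(-1, 14))), Add(-10, -11)) = Mul(Mul(216, Rational(-22, 7)), -21) = Mul(Rational(-4752, 7), -21) = 14256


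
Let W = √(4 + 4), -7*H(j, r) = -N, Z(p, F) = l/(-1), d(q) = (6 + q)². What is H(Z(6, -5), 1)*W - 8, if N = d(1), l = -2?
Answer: -8 + 14*√2 ≈ 11.799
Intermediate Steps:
Z(p, F) = 2 (Z(p, F) = -2/(-1) = -2*(-1) = 2)
N = 49 (N = (6 + 1)² = 7² = 49)
H(j, r) = 7 (H(j, r) = -(-1)*49/7 = -⅐*(-49) = 7)
W = 2*√2 (W = √8 = 2*√2 ≈ 2.8284)
H(Z(6, -5), 1)*W - 8 = 7*(2*√2) - 8 = 14*√2 - 8 = -8 + 14*√2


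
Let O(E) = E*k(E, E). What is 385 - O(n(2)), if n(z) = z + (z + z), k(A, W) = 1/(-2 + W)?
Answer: 767/2 ≈ 383.50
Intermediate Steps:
n(z) = 3*z (n(z) = z + 2*z = 3*z)
O(E) = E/(-2 + E)
385 - O(n(2)) = 385 - 3*2/(-2 + 3*2) = 385 - 6/(-2 + 6) = 385 - 6/4 = 385 - 1*3/2 = 385 - 3/2 = 767/2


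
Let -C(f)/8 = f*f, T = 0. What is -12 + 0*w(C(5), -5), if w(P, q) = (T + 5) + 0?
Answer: -12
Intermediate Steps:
C(f) = -8*f² (C(f) = -8*f*f = -8*f²)
w(P, q) = 5 (w(P, q) = (0 + 5) + 0 = 5 + 0 = 5)
-12 + 0*w(C(5), -5) = -12 + 0*5 = -12 + 0 = -12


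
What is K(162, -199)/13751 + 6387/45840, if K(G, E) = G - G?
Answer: 2129/15280 ≈ 0.13933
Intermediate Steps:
K(G, E) = 0
K(162, -199)/13751 + 6387/45840 = 0/13751 + 6387/45840 = 0*(1/13751) + 6387*(1/45840) = 0 + 2129/15280 = 2129/15280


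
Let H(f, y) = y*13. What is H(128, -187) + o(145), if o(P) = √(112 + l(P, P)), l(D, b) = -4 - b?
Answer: -2431 + I*√37 ≈ -2431.0 + 6.0828*I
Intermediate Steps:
H(f, y) = 13*y
o(P) = √(108 - P) (o(P) = √(112 + (-4 - P)) = √(108 - P))
H(128, -187) + o(145) = 13*(-187) + √(108 - 1*145) = -2431 + √(108 - 145) = -2431 + √(-37) = -2431 + I*√37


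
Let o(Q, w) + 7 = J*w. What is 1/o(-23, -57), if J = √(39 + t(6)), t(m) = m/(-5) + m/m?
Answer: 35/630061 - 57*√970/630061 ≈ -0.0027620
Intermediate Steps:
t(m) = 1 - m/5 (t(m) = m*(-⅕) + 1 = -m/5 + 1 = 1 - m/5)
J = √970/5 (J = √(39 + (1 - ⅕*6)) = √(39 + (1 - 6/5)) = √(39 - ⅕) = √(194/5) = √970/5 ≈ 6.2290)
o(Q, w) = -7 + w*√970/5 (o(Q, w) = -7 + (√970/5)*w = -7 + w*√970/5)
1/o(-23, -57) = 1/(-7 + (⅕)*(-57)*√970) = 1/(-7 - 57*√970/5)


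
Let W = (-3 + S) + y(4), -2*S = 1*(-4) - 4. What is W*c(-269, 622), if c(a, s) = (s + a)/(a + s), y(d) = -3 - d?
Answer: -6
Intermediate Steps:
S = 4 (S = -(1*(-4) - 4)/2 = -(-4 - 4)/2 = -1/2*(-8) = 4)
W = -6 (W = (-3 + 4) + (-3 - 1*4) = 1 + (-3 - 4) = 1 - 7 = -6)
c(a, s) = 1 (c(a, s) = (a + s)/(a + s) = 1)
W*c(-269, 622) = -6*1 = -6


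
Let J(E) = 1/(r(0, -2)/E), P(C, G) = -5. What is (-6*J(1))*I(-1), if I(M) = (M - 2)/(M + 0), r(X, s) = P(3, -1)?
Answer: 18/5 ≈ 3.6000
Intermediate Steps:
r(X, s) = -5
I(M) = (-2 + M)/M
J(E) = -E/5 (J(E) = 1/(-5/E) = -E/5)
(-6*J(1))*I(-1) = (-(-6)/5)*((-2 - 1)/(-1)) = (-6*(-⅕))*(-1*(-3)) = (6/5)*3 = 18/5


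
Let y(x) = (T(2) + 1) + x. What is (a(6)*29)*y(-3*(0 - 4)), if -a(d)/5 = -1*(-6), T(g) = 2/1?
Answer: -13050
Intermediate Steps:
T(g) = 2 (T(g) = 2*1 = 2)
a(d) = -30 (a(d) = -(-5)*(-6) = -5*6 = -30)
y(x) = 3 + x (y(x) = (2 + 1) + x = 3 + x)
(a(6)*29)*y(-3*(0 - 4)) = (-30*29)*(3 - 3*(0 - 4)) = -870*(3 - 3*(-4)) = -870*(3 + 12) = -870*15 = -13050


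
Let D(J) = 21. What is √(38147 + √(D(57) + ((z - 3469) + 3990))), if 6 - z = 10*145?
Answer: √(38147 + I*√902) ≈ 195.31 + 0.0769*I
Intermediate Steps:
z = -1444 (z = 6 - 10*145 = 6 - 1*1450 = 6 - 1450 = -1444)
√(38147 + √(D(57) + ((z - 3469) + 3990))) = √(38147 + √(21 + ((-1444 - 3469) + 3990))) = √(38147 + √(21 + (-4913 + 3990))) = √(38147 + √(21 - 923)) = √(38147 + √(-902)) = √(38147 + I*√902)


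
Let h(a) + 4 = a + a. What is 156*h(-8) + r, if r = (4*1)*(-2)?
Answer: -3128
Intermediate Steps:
r = -8 (r = 4*(-2) = -8)
h(a) = -4 + 2*a (h(a) = -4 + (a + a) = -4 + 2*a)
156*h(-8) + r = 156*(-4 + 2*(-8)) - 8 = 156*(-4 - 16) - 8 = 156*(-20) - 8 = -3120 - 8 = -3128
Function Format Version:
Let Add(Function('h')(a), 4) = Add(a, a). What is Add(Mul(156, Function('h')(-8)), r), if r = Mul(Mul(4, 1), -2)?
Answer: -3128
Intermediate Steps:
r = -8 (r = Mul(4, -2) = -8)
Function('h')(a) = Add(-4, Mul(2, a)) (Function('h')(a) = Add(-4, Add(a, a)) = Add(-4, Mul(2, a)))
Add(Mul(156, Function('h')(-8)), r) = Add(Mul(156, Add(-4, Mul(2, -8))), -8) = Add(Mul(156, Add(-4, -16)), -8) = Add(Mul(156, -20), -8) = Add(-3120, -8) = -3128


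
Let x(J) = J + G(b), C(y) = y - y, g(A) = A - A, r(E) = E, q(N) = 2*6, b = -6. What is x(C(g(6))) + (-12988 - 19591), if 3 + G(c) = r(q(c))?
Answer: -32570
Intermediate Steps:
q(N) = 12
G(c) = 9 (G(c) = -3 + 12 = 9)
g(A) = 0
C(y) = 0
x(J) = 9 + J (x(J) = J + 9 = 9 + J)
x(C(g(6))) + (-12988 - 19591) = (9 + 0) + (-12988 - 19591) = 9 - 32579 = -32570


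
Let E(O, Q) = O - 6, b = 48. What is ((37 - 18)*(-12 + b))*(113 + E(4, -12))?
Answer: 75924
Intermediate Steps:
E(O, Q) = -6 + O
((37 - 18)*(-12 + b))*(113 + E(4, -12)) = ((37 - 18)*(-12 + 48))*(113 + (-6 + 4)) = (19*36)*(113 - 2) = 684*111 = 75924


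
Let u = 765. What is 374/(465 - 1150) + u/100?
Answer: 3893/548 ≈ 7.1040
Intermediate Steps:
374/(465 - 1150) + u/100 = 374/(465 - 1150) + 765/100 = 374/(-685) + 765*(1/100) = 374*(-1/685) + 153/20 = -374/685 + 153/20 = 3893/548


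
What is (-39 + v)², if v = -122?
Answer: 25921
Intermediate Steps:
(-39 + v)² = (-39 - 122)² = (-161)² = 25921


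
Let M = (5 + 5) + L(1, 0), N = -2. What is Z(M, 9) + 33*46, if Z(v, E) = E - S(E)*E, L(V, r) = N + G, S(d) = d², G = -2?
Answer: 798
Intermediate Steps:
L(V, r) = -4 (L(V, r) = -2 - 2 = -4)
M = 6 (M = (5 + 5) - 4 = 10 - 4 = 6)
Z(v, E) = E - E³ (Z(v, E) = E - E²*E = E - E³)
Z(M, 9) + 33*46 = (9 - 1*9³) + 33*46 = (9 - 1*729) + 1518 = (9 - 729) + 1518 = -720 + 1518 = 798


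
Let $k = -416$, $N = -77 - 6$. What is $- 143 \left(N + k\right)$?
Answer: $71357$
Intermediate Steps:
$N = -83$ ($N = -77 - 6 = -83$)
$- 143 \left(N + k\right) = - 143 \left(-83 - 416\right) = \left(-143\right) \left(-499\right) = 71357$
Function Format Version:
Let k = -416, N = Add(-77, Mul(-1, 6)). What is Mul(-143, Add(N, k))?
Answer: 71357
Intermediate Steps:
N = -83 (N = Add(-77, -6) = -83)
Mul(-143, Add(N, k)) = Mul(-143, Add(-83, -416)) = Mul(-143, -499) = 71357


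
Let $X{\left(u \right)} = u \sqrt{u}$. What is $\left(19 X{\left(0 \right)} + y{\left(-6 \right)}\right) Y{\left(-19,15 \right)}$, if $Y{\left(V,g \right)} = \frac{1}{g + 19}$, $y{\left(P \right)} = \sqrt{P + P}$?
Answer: $\frac{i \sqrt{3}}{17} \approx 0.10189 i$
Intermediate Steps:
$y{\left(P \right)} = \sqrt{2} \sqrt{P}$ ($y{\left(P \right)} = \sqrt{2 P} = \sqrt{2} \sqrt{P}$)
$X{\left(u \right)} = u^{\frac{3}{2}}$
$Y{\left(V,g \right)} = \frac{1}{19 + g}$
$\left(19 X{\left(0 \right)} + y{\left(-6 \right)}\right) Y{\left(-19,15 \right)} = \frac{19 \cdot 0^{\frac{3}{2}} + \sqrt{2} \sqrt{-6}}{19 + 15} = \frac{19 \cdot 0 + \sqrt{2} i \sqrt{6}}{34} = \left(0 + 2 i \sqrt{3}\right) \frac{1}{34} = 2 i \sqrt{3} \cdot \frac{1}{34} = \frac{i \sqrt{3}}{17}$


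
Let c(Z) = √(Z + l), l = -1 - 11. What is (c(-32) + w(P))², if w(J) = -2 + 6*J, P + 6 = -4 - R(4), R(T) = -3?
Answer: 1892 - 176*I*√11 ≈ 1892.0 - 583.73*I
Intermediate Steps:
l = -12
P = -7 (P = -6 + (-4 - 1*(-3)) = -6 + (-4 + 3) = -6 - 1 = -7)
c(Z) = √(-12 + Z) (c(Z) = √(Z - 12) = √(-12 + Z))
(c(-32) + w(P))² = (√(-12 - 32) + (-2 + 6*(-7)))² = (√(-44) + (-2 - 42))² = (2*I*√11 - 44)² = (-44 + 2*I*√11)²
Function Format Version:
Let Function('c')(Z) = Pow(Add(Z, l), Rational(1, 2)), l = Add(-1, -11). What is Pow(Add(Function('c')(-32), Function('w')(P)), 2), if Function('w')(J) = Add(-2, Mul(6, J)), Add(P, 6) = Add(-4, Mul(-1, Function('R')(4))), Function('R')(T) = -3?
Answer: Add(1892, Mul(-176, I, Pow(11, Rational(1, 2)))) ≈ Add(1892.0, Mul(-583.73, I))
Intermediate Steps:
l = -12
P = -7 (P = Add(-6, Add(-4, Mul(-1, -3))) = Add(-6, Add(-4, 3)) = Add(-6, -1) = -7)
Function('c')(Z) = Pow(Add(-12, Z), Rational(1, 2)) (Function('c')(Z) = Pow(Add(Z, -12), Rational(1, 2)) = Pow(Add(-12, Z), Rational(1, 2)))
Pow(Add(Function('c')(-32), Function('w')(P)), 2) = Pow(Add(Pow(Add(-12, -32), Rational(1, 2)), Add(-2, Mul(6, -7))), 2) = Pow(Add(Pow(-44, Rational(1, 2)), Add(-2, -42)), 2) = Pow(Add(Mul(2, I, Pow(11, Rational(1, 2))), -44), 2) = Pow(Add(-44, Mul(2, I, Pow(11, Rational(1, 2)))), 2)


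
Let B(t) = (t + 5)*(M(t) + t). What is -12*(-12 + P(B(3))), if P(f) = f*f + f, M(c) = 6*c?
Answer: -340560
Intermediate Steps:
B(t) = 7*t*(5 + t) (B(t) = (t + 5)*(6*t + t) = (5 + t)*(7*t) = 7*t*(5 + t))
P(f) = f + f² (P(f) = f² + f = f + f²)
-12*(-12 + P(B(3))) = -12*(-12 + (7*3*(5 + 3))*(1 + 7*3*(5 + 3))) = -12*(-12 + (7*3*8)*(1 + 7*3*8)) = -12*(-12 + 168*(1 + 168)) = -12*(-12 + 168*169) = -12*(-12 + 28392) = -12*28380 = -340560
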